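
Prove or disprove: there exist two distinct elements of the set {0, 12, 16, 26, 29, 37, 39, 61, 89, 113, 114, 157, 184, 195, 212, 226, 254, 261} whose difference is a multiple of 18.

Two integers differ by a multiple of 18 exactly when they have the same residue mod 18. The residues are 0↦0, 12↦12, 16↦16, 26↦8, 29↦11, 37↦1, 39↦3, 61↦7, 89↦17, 113↦5, 114↦6, 157↦13, 184↦4, 195↦15, 212↦14, 226↦10, 254↦2, 261↦9.
All 18 residues are distinct, so no two elements differ by a multiple of 18.

There is no such pair.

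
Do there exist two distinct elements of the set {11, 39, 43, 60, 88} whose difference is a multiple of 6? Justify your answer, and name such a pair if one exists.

No, no such pair exists.

Two integers differ by a multiple of 6 exactly when they have the same residue mod 6. The residues are 11↦5, 39↦3, 43↦1, 60↦0, 88↦4.
These 5 residues are pairwise different, hence no difference of two elements is divisible by 6.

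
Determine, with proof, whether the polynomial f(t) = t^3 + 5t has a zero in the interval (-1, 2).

Such a root exists.

f(-1) = -6 and f(2) = 18, which have opposite signs.
As a polynomial, f is continuous on every closed interval.
By the Intermediate Value Theorem, f takes the value 0 somewhere in the open interval.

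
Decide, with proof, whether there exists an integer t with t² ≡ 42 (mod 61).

Take t = 46. Then 46² = 2116 = 34·61 + 42, so 46² ≡ 42 (mod 61).

t = 46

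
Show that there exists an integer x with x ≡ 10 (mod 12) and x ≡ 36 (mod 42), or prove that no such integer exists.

gcd(12, 42) = 6. If x ≡ 10 (mod 12) and x ≡ 36 (mod 42), then x ≡ 10 (mod 6) and x ≡ 36 (mod 6).
However 10 ≡ 4 and 36 ≡ 0 (mod 6), and 4 ≠ 0.
So no integer satisfies both congruences.

No such integer exists.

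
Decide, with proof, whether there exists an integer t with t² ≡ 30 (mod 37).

t = 20

t = 20 works: 20² = 400, and 400 − 30 = 370 = 10·37.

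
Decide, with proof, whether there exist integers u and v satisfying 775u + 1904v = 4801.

775 and 1904 are coprime, so 775u + 1904v ranges over all of ℤ.
Euclidean algorithm: 1904 = 2·775 + 354, 775 = 2·354 + 67, 354 = 5·67 + 19, 67 = 3·19 + 10, 19 = 1·10 + 9, 10 = 1·9 + 1, 9 = 9·1 + 0.
Working back up the chain: 1 = 10 − 1·9 = 10 − (19 − 1·10) = −19 + 2·10 = −19 + 2·(67 − 3·19) = 2·67 − 7·19 = 2·67 − 7·(354 − 5·67) = −7·354 + 37·67 = −7·354 + 37·(775 − 2·354) = 37·775 − 81·354 = 37·775 − 81·(1904 − 2·775) = −81·1904 + 199·775. So 775·199 + 1904·(-81) = 1.
Multiplying through by 4801: u = 199·4801 = 955399, v = (-81)·4801 = -388881 is a solution.
Subtracting 501·1904 from u and adding 501·775 to v gives the tidier solution (1495, -606).
Check: 775·1495 + 1904·(-606) = 1158625 − 1153824 = 4801. ✓

u = 1495, v = -606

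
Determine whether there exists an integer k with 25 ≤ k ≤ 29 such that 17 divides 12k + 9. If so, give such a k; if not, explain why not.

Scanning upward from k = 25 gives 309, 321, 333, 345, none divisible by 17. k = 29 works, since 12·29 + 9 = 357 = 21·17.

k = 29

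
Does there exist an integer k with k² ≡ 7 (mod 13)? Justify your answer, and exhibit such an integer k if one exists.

There is no such integer.

Squares mod 13 repeat after k = 6 (as (−k)² = k²); for k = 0..6 they are 0, 1, 4, 9, 3, 12, 10.
The set of squares mod 13 is therefore {0, 1, 3, 4, 9, 10, 12}, which does not contain 7.
Therefore k² ≡ 7 (mod 13) has no solution.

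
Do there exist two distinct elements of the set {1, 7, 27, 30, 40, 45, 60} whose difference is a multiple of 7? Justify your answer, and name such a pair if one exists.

Residues mod 7: 1↦1, 7↦0, 27↦6, 30↦2, 40↦5, 45↦3, 60↦4.
All 7 residues are distinct, so no two elements differ by a multiple of 7.

There is no such pair.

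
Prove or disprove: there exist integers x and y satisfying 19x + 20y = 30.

Since gcd(19, 20) = 1, every integer is an integer combination of 19 and 20.
Dividing repeatedly: 20 = 1·19 + 1, 19 = 19·1 + 0.
Back-substituting, 1 = 20 − 1·19; that is, 19·(-1) + 20·1 = 1.
Times 30: 19·(-30) + 20·30 = 30, so (-30, 30) solves it.
Shifting by a multiple of (20, −19) keeps it a solution: x = -30 + 2·20 = 10, y = 30 − 2·19 = -8.
Indeed 19·10 + 20·(-8) = 190 − 160 = 30.

x = 10, y = -8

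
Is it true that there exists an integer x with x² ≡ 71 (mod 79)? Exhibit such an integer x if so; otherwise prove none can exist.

Apply Euler's criterion with the prime 79: 71 is a quadratic residue iff 71^39 ≡ 1 (mod 79), and a non-residue iff it is ≡ −1.
Squaring successively (mod 79): 71^2 = 5041 ≡ 64; 71^4 ≡ 64² = 4096 ≡ 67; 71^8 ≡ 67² = 4489 ≡ 65; 71^16 ≡ 65² = 4225 ≡ 38; 71^32 ≡ 38² = 1444 ≡ 22.
Since 39 = 32 + 4 + 2 + 1, 71^39 ≡ 22 · 67 · 64 · 71; multiplying out mod 79: 22·67 = 1474 ≡ 52, then 52·64 = 3328 ≡ 10, then 10·71 = 710 ≡ 78. Thus 71^39 ≡ 78 ≡ −1 (mod 79).
By Euler's criterion 71 is a quadratic non-residue mod 79: no x satisfies x² ≡ 71 (mod 79).

No, no such integer exists.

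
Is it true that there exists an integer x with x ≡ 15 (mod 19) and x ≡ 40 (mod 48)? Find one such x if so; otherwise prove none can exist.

x = 376

The moduli 19 and 48 are coprime, so by the Chinese Remainder Theorem a unique solution modulo 912 exists.
Any solution of the first congruence is x = 15 + 19t; substituting into the second, 19t ≡ 40 − 15 ≡ 25 (mod 48).
To invert 19 modulo 48: 48 = 2·19 + 10, 19 = 1·10 + 9, 10 = 1·9 + 1, 9 = 9·1 + 0, and unwinding, 1 = 10 − 1·9 = 10 − (19 − 1·10) = −19 + 2·10 = −19 + 2·(48 − 2·19) = 2·48 − 5·19. Thus 19⁻¹ ≡ -5 ≡ 43 (mod 48).
Multiplying by 43: t ≡ 43·25 = 1075 ≡ 19 (mod 48).
Taking t = 19 gives x = 15 + 19·19 = 376.
Indeed 376 ≡ 15 (mod 19) and 376 ≡ 40 (mod 48).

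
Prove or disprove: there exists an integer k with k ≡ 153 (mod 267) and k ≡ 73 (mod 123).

Both moduli are multiples of 3 = gcd(267, 123), so any solution would satisfy k ≡ 153 and k ≡ 73 modulo 3 simultaneously.
These are incompatible: 153 − 73 = 80 is not divisible by 3.
Hence the system has no solution.

There is no such integer.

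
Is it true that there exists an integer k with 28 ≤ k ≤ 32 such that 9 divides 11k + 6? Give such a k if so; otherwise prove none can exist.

At k = 28, 11·28 + 6 = 314 ≡ 8 (mod 9), and each step in k adds 11 ≡ 2 (mod 9), giving residues 8, 1, 3, 5, 7 for k = 28, 29, …, 32.
The residue 0 does not occur, so no k in [28, 32] makes 11k + 6 a multiple of 9.

No, no such integer k in that range exists.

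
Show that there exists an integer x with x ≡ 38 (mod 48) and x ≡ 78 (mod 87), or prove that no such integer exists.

Both moduli are multiples of 3 = gcd(48, 87), so any solution would satisfy x ≡ 38 and x ≡ 78 modulo 3 simultaneously.
But 38 mod 3 = 2 while 78 mod 3 = 0, a contradiction.
Hence the system has no solution.

No such integer exists.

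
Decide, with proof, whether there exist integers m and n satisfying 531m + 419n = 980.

m = 323, n = -407

531 and 419 are coprime, so 531m + 419n ranges over all of ℤ.
Run the Euclidean algorithm on 531 and 419: 531 = 1·419 + 112, 419 = 3·112 + 83, 112 = 1·83 + 29, 83 = 2·29 + 25, 29 = 1·25 + 4, 25 = 6·4 + 1, 4 = 4·1 + 0.
Working back up the chain: 1 = 25 − 6·4 = 25 − 6·(29 − 1·25) = −6·29 + 7·25 = −6·29 + 7·(83 − 2·29) = 7·83 − 20·29 = 7·83 − 20·(112 − 1·83) = −20·112 + 27·83 = −20·112 + 27·(419 − 3·112) = 27·419 − 101·112 = 27·419 − 101·(531 − 1·419) = −101·531 + 128·419. So 531·(-101) + 419·128 = 1.
Times 980: 531·(-98980) + 419·125440 = 980, so (-98980, 125440) solves it.
The general solution is m = -98980 + 419k, n = 125440 − 531k; taking k = 237 gives the smaller pair m = 323, n = -407.
Check: 531·323 + 419·(-407) = 171513 − 170533 = 980. ✓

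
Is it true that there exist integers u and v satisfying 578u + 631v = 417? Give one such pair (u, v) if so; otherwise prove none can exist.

u = 135, v = -123

578 and 631 are coprime, so 578u + 631v ranges over all of ℤ.
Run the Euclidean algorithm on 631 and 578: 631 = 1·578 + 53, 578 = 10·53 + 48, 53 = 1·48 + 5, 48 = 9·5 + 3, 5 = 1·3 + 2, 3 = 1·2 + 1, 2 = 2·1 + 0.
Working back up the chain: 1 = 3 − 1·2 = 3 − (5 − 1·3) = −5 + 2·3 = −5 + 2·(48 − 9·5) = 2·48 − 19·5 = 2·48 − 19·(53 − 1·48) = −19·53 + 21·48 = −19·53 + 21·(578 − 10·53) = 21·578 − 229·53 = 21·578 − 229·(631 − 1·578) = −229·631 + 250·578. So 578·250 + 631·(-229) = 1.
Multiplying through by 417: u = 250·417 = 104250, v = (-229)·417 = -95493 is a solution.
Subtracting 165·631 from u and adding 165·578 to v gives the tidier solution (135, -123).
Indeed 578·135 + 631·(-123) = 78030 − 77613 = 417.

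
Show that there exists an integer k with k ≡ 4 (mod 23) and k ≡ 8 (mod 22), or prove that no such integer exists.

gcd(23, 22) = 1, so the Chinese Remainder Theorem guarantees exactly one residue class mod 506 satisfying both.
Any solution of the first congruence is k = 4 + 23t; substituting into the second, 23t ≡ 8 − 4 ≡ 4 (mod 22).
23 ≡ 1 (mod 22), so this reads 1t ≡ 4 (mod 22). So t ≡ 4 (mod 22).
Taking t = 4 gives k = 4 + 23·4 = 96.
Indeed 96 ≡ 4 (mod 23) and 96 ≡ 8 (mod 22).

k = 96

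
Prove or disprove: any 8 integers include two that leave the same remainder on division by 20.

Consider the 8 integers 48, 49, …, 55. They lie in distinct residue classes modulo 20, since 8 ≤ 20.
Hence this collection has no pair with equal remainders mod 20, disproving the claim.

No; for instance {48, 49, 50, 51, 52, 53, 54, 55} is a counterexample.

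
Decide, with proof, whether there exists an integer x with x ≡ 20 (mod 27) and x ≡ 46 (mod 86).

The moduli 27 and 86 are coprime, so by the Chinese Remainder Theorem a unique solution modulo 2322 exists.
Write x = 20 + 27t and require 20 + 27t ≡ 46 (mod 86), i.e. 27t ≡ 26 (mod 86).
Since 27·51 = 1377 = 16·86 + 1, the inverse of 27 mod 86 is 51.
Multiplying by 51: t ≡ 51·26 = 1326 ≡ 36 (mod 86).
Taking t = 36 gives x = 20 + 27·36 = 992.
Check: 992 mod 27 = 20, 992 mod 86 = 46. ✓

x = 992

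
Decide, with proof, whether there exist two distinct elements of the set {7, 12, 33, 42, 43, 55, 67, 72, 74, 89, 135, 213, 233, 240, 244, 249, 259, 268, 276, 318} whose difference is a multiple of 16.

7 mod 16 = 7 and 55 mod 16 = 7, so 55 − 7 = 48 = 3·16.

7 and 55 are such a pair.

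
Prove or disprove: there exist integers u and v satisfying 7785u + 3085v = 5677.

Any value of 7785u + 3085v is a multiple of gcd(7785, 3085) = 5.
However 5677 leaves remainder 2 on division by 5.
So the equation is unsolvable over ℤ.

No, no such integers exist.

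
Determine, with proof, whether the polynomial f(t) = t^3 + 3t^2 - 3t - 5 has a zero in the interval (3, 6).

f(3) = 40 and f(6) = 301, both positive, so a sign-change argument is unavailable; we show f keeps this sign on the whole interval.
Substitute t = 3 + u, where 0 < u < 3 on the interval. Expanding, f(3 + u) = u^3 + 12u^2 + 42u + 40.
All 4 nonzero coefficients of this polynomial in u are positive; hence for u > 0 the value is a sum of positive terms (the constant 40 among them).
Therefore f(t) > 0 throughout (3, 6), and f has no zero there.

No such root exists.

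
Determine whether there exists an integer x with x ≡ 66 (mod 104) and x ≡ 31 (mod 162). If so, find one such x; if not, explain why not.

Both moduli are multiples of 2 = gcd(104, 162), so any solution would satisfy x ≡ 66 and x ≡ 31 modulo 2 simultaneously.
But 66 mod 2 = 0 while 31 mod 2 = 1, a contradiction.
Hence the system has no solution.

No, no such integer exists.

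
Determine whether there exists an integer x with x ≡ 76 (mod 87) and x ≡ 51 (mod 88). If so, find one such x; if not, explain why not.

x = 2251

gcd(87, 88) = 1, so the Chinese Remainder Theorem guarantees exactly one residue class mod 7656 satisfying both.
Any solution of the first congruence is x = 76 + 87t; substituting into the second, 87t ≡ 51 − 76 ≡ 63 (mod 88).
Since 87·87 = 7569 = 86·88 + 1, the inverse of 87 mod 88 is 87.
Multiplying by 87: t ≡ 87·63 = 5481 ≡ 25 (mod 88).
Taking t = 25 gives x = 76 + 87·25 = 2251.
Verify: 2251 = 25·87 + 76 and 2251 = 25·88 + 51. ✓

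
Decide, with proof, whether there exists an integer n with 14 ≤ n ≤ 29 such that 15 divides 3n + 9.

Try n = 17: 3·17 + 9 = 60 = 4·15, which is divisible by 15.

n = 17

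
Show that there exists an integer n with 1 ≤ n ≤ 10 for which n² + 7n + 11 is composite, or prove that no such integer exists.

At n = 9: 9² + 7·9 + 11 = 155 = 5·31, which is composite.

n = 9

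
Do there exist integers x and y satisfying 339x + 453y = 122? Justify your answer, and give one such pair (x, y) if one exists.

There are no such integers.

Any value of 339x + 453y is a multiple of gcd(339, 453) = 3.
But 122 is not a multiple of 3 (it leaves remainder 2).
Hence no integers x, y satisfy the equation.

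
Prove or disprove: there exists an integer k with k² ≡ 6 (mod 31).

Apply Euler's criterion with the prime 31: 6 is a quadratic residue iff 6^15 ≡ 1 (mod 31), and a non-residue iff it is ≡ −1.
Squaring successively (mod 31): 6^2 = 36 ≡ 5; 6^4 ≡ 5² = 25 ≡ 25; 6^8 ≡ 25² = 625 ≡ 5.
Since 15 = 8 + 4 + 2 + 1, 6^15 ≡ 5 · 25 · 5 · 6; multiplying out mod 31: 5·25 = 125 ≡ 1, then 1·5 = 5 ≡ 5, then 5·6 = 30 ≡ 30. Thus 6^15 ≡ 30 ≡ −1 (mod 31).
By Euler's criterion 6 is a quadratic non-residue mod 31: no k satisfies k² ≡ 6 (mod 31).

No, no such integer exists.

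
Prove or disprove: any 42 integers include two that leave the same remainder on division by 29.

Each integer lies in one of the 29 residue classes modulo 29.
Since 42 > 29, two of the 42 integers must share a residue class by the pigeonhole principle; call them a and b.
So a and b have equal remainders mod 29, which is exactly what was to be shown.

Yes, this is always true.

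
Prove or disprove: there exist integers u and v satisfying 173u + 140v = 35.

u = 35, v = -43

Since gcd(173, 140) = 1, every integer is an integer combination of 173 and 140.
Run the Euclidean algorithm on 173 and 140: 173 = 1·140 + 33, 140 = 4·33 + 8, 33 = 4·8 + 1, 8 = 8·1 + 0.
Working back up the chain: 1 = 33 − 4·8 = 33 − 4·(140 − 4·33) = −4·140 + 17·33 = −4·140 + 17·(173 − 1·140) = 17·173 − 21·140. So 173·17 + 140·(-21) = 1.
Multiplying through by 35: u = 17·35 = 595, v = (-21)·35 = -735 is a solution.
Shifting by a multiple of (140, −173) keeps it a solution: u = 595 − 4·140 = 35, v = -735 + 4·173 = -43.
Check: 173·35 + 140·(-43) = 6055 − 6020 = 35. ✓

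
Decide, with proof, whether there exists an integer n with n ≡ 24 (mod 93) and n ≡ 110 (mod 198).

Both moduli are multiples of 3 = gcd(93, 198), so any solution would satisfy n ≡ 24 and n ≡ 110 modulo 3 simultaneously.
But 24 mod 3 = 0 while 110 mod 3 = 2, a contradiction.
Hence the system has no solution.

No, no such integer exists.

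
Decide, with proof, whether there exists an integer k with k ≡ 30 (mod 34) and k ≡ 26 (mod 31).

k = 336

Since 34 and 31 share no common factor, CRT says the pair of congruences has a solution (unique mod 1054).
Any solution of the first congruence is k = 30 + 34t; substituting into the second, 34t ≡ 26 − 30 ≡ 27 (mod 31).
34 ≡ 3 (mod 31), so this reads 3t ≡ 27 (mod 31). To invert 3 modulo 31: 31 = 10·3 + 1, 3 = 3·1 + 0, and unwinding, 1 = 31 − 10·3. Thus 3⁻¹ ≡ -10 ≡ 21 (mod 31).
Therefore t ≡ 21·27 = 567 ≡ 9 (mod 31).
With t = 9: k = 30 + 34·9 = 336.
Check: 336 mod 34 = 30, 336 mod 31 = 26. ✓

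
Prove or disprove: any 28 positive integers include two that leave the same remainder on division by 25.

There are exactly 25 possible remainders on division by 25.
Since 28 > 25, two of the 28 integers must share a residue class by the pigeonhole principle; call them a and b.
So a and b have equal remainders mod 25, which is exactly what was to be shown.

True.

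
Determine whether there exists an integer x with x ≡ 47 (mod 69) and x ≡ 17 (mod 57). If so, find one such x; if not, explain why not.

x = 530

Here gcd(69, 57) = 3, and both 47 and 17 leave remainder 2 mod 3, so the system is consistent.
List candidates x ≡ 47 (mod 69): 47, 116, 185, 254, 323, 392, 461, 530. Modulo 57 these are 47, 2, 14, 26, 38, 50, 5, 17; 530 gives 17 as required.
Verify: 530 = 7·69 + 47 and 530 = 9·57 + 17. ✓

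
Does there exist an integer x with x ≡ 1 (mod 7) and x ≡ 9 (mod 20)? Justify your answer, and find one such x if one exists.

x = 29

gcd(7, 20) = 1, so the Chinese Remainder Theorem guarantees exactly one residue class mod 140 satisfying both.
Any solution of the first congruence is x = 1 + 7t; substituting into the second, 7t ≡ 9 − 1 ≡ 8 (mod 20).
Note 7·3 = 21 ≡ 1 (mod 20) (as 21 − 1 = 1·20), so 7⁻¹ ≡ 3.
Multiplying by 3: t ≡ 3·8 = 24 ≡ 4 (mod 20).
With t = 4: x = 1 + 7·4 = 29.
Indeed 29 ≡ 1 (mod 7) and 29 ≡ 9 (mod 20).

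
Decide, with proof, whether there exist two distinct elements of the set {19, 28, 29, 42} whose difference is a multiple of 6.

No such pair exists.

Residues mod 6: 19↦1, 28↦4, 29↦5, 42↦0.
No residue repeats among the 4 elements, so no pair has difference ≡ 0 (mod 6).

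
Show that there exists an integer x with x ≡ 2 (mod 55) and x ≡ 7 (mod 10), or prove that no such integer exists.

x = 57

gcd(55, 10) = 5. A simultaneous solution exists iff 2 ≡ 7 (mod 5); here 2 mod 5 = 2 = 7 mod 5, so it does.
List candidates x ≡ 2 (mod 55): 2, 57. Modulo 10 these are 2, 7; 57 gives 7 as required.
Verify: 57 = 1·55 + 2 and 57 = 5·10 + 7. ✓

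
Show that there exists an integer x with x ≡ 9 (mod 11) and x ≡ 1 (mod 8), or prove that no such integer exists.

x = 9

gcd(11, 8) = 1, so the Chinese Remainder Theorem guarantees exactly one residue class mod 88 satisfying both.
Write x = 9 + 11t and require 9 + 11t ≡ 1 (mod 8), i.e. 11t ≡ 0 (mod 8).
11 ≡ 3 (mod 8), so this reads 3t ≡ 0 (mod 8). t = 0 satisfies this.
Taking t = 0 gives x = 9 + 11·0 = 9.
Verify: 9 = 0·11 + 9 and 9 = 1·8 + 1. ✓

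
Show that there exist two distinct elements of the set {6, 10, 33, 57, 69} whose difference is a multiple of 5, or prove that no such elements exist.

Residues mod 5: 6↦1, 10↦0, 33↦3, 57↦2, 69↦4.
All 5 residues are distinct, so no two elements differ by a multiple of 5.

No such pair exists.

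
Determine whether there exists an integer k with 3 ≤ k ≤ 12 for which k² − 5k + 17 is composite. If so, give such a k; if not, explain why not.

The values for k = 3, 4, …, 12 are 11, 13, 17, 23, 31, 41, 53, 67, 83, 101, and each of these is prime.
So no value in the range makes the expression composite.

No such integer k in that range exists.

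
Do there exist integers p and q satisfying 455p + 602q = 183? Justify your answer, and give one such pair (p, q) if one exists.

gcd(455, 602) = 7, so every integer of the form 455p + 602q is a multiple of 7.
But 183 is not a multiple of 7 (it leaves remainder 1).
Therefore 455p + 602q = 183 has no solution in integers.

No such integers exist.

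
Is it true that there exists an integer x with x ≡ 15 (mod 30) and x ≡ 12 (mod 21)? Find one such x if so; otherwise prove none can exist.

gcd(30, 21) = 3. A simultaneous solution exists iff 15 ≡ 12 (mod 3); here 15 mod 3 = 0 = 12 mod 3, so it does.
Step through x = 15, 15 + 30, 15 + 2·30, …: the values 15, 45, 75 reduce mod 21 to 15, 3, 12. The value 75 hits 12.
Verify: 75 = 2·30 + 15 and 75 = 3·21 + 12. ✓

x = 75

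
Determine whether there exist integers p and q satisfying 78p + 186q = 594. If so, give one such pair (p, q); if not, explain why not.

p = 10, q = -1

Since gcd(78, 186) = 6 and 594 = 6·99, Bézout's identity guarantees a solution.
Dividing through by 6 reduces the equation to 13p + 31q = 99.
Dividing repeatedly: 31 = 2·13 + 5, 13 = 2·5 + 3, 5 = 1·3 + 2, 3 = 1·2 + 1, 2 = 2·1 + 0.
Back-substituting, 1 = 3 − 1·2 = 3 − (5 − 1·3) = −5 + 2·3 = −5 + 2·(13 − 2·5) = 2·13 − 5·5 = 2·13 − 5·(31 − 2·13) = −5·31 + 12·13; that is, 13·12 + 31·(-5) = 1.
Scaling by 99 gives the particular solution (p, q) = (1188, -495).
Shifting by a multiple of (31, −13) keeps it a solution: p = 1188 − 38·31 = 10, q = -495 + 38·13 = -1.
Check: 78·10 + 186·(-1) = 780 − 186 = 594. ✓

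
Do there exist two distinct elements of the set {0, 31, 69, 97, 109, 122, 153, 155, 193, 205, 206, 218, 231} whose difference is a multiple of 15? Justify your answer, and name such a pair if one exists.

No, no such pair exists.

Two integers differ by a multiple of 15 exactly when they have the same residue mod 15. The residues are 0↦0, 31↦1, 69↦9, 97↦7, 109↦4, 122↦2, 153↦3, 155↦5, 193↦13, 205↦10, 206↦11, 218↦8, 231↦6.
These 13 residues are pairwise different, hence no difference of two elements is divisible by 15.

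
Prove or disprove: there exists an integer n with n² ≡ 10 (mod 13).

Take n = 7. Then 7² = 49 = 3·13 + 10, so 7² ≡ 10 (mod 13).

n = 7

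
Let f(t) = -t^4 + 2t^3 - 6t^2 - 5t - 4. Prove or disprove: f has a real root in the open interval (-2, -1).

f has no root in that interval.

The endpoint values f(-2) = -50 and f(-1) = -8 are both negative. Claim: f(t) < 0 for every t in (-2, -1).
Substitute t = -1 − u, where 0 < u < 1 on the interval. Expanding, f(-1 − u) = -u^4 - 6u^3 - 18u^2 - 17u - 8.
All 5 nonzero coefficients of this polynomial in u are negative; hence for u > 0 the value is a sum of negative terms (the constant -8 among them).
So f is strictly negative on (-2, -1); no root exists in the interval.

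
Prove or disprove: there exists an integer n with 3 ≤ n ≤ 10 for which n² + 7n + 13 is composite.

n = 7

At n = 7: 7² + 7·7 + 13 = 111 = 3·37, which is composite.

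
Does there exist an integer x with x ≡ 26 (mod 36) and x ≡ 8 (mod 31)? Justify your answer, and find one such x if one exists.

The moduli 36 and 31 are coprime, so by the Chinese Remainder Theorem a unique solution modulo 1116 exists.
Any solution of the first congruence is x = 26 + 36t; substituting into the second, 36t ≡ 8 − 26 ≡ 13 (mod 31).
36 ≡ 5 (mod 31), so this reads 5t ≡ 13 (mod 31). Note 5·25 = 125 ≡ 1 (mod 31) (as 125 − 1 = 4·31), so 5⁻¹ ≡ 25.
Multiplying by 25: t ≡ 25·13 = 325 ≡ 15 (mod 31).
With t = 15: x = 26 + 36·15 = 566.
Verify: 566 = 15·36 + 26 and 566 = 18·31 + 8. ✓

x = 566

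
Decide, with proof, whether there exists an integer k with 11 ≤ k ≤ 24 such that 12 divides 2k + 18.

k = 15

Scanning upward from k = 11 gives 40, 42, 44, 46, none divisible by 12. k = 15 works, since 2·15 + 18 = 48 = 4·12.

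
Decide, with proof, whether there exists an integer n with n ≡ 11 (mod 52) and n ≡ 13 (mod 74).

n = 531

Here gcd(52, 74) = 2, and both 11 and 13 leave remainder 1 mod 2, so the system is consistent.
Put n = 11 + 52t, so we need 52t ≡ 2 (mod 74), equivalently (divide by 2) 26t ≡ 1 (mod 37).
Note 26·10 = 260 ≡ 1 (mod 37) (as 260 − 1 = 7·37), so 26⁻¹ ≡ 10.
Therefore t ≡ 10·1 = 10 (mod 37).
Then n = 11 + 52·10 = 531.
Check: 531 mod 52 = 11, 531 mod 74 = 13. ✓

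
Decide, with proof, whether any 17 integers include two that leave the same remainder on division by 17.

No, the set {12, 13, 14, 15, 16, 17, 18, 19, 20, 21, 22, 23, 24, 25, 26, 27, 28} is a counterexample.

Take the 17 consecutive integers 12, 13, …, 28: their residues mod 17 are all distinct because 17 ≤ 17.
Hence this collection has no pair with equal remainders mod 17, disproving the claim.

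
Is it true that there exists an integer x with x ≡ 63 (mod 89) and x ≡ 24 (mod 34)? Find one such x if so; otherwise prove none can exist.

x = 330

The moduli 89 and 34 are coprime, so by the Chinese Remainder Theorem a unique solution modulo 3026 exists.
Any solution of the first congruence is x = 63 + 89t; substituting into the second, 89t ≡ 24 − 63 ≡ 29 (mod 34).
89 ≡ 21 (mod 34), so this reads 21t ≡ 29 (mod 34). Since 21·13 = 273 = 8·34 + 1, the inverse of 21 mod 34 is 13.
Therefore t ≡ 13·29 = 377 ≡ 3 (mod 34).
Taking t = 3 gives x = 63 + 89·3 = 330.
Check: 330 mod 89 = 63, 330 mod 34 = 24. ✓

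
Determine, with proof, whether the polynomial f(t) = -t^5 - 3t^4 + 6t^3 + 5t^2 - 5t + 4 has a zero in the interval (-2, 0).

f(-2) = -30 and f(0) = 4, which have opposite signs.
As a polynomial, f is continuous on every closed interval.
By the Intermediate Value Theorem, f takes the value 0 somewhere in the open interval.

Yes, f has a root in the interval.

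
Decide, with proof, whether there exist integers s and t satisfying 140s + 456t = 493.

gcd(140, 456) = 4, so every integer of the form 140s + 456t is a multiple of 4.
However 493 leaves remainder 1 on division by 4.
Hence no integers s, t satisfy the equation.

No, no such integers exist.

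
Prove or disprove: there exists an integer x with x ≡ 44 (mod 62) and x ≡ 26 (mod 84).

x = 2462

Here gcd(62, 84) = 2, and both 44 and 26 leave remainder 0 mod 2, so the system is consistent.
Write x = 44 + 62t. Then 62t ≡ 26 − 44 ≡ 66 (mod 84); dividing through by 2 gives 31t ≡ 33 (mod 42).
Note 31·19 = 589 ≡ 1 (mod 42) (as 589 − 1 = 14·42), so 31⁻¹ ≡ 19.
Therefore t ≡ 19·33 = 627 ≡ 39 (mod 42).
Then x = 44 + 62·39 = 2462.
Check: 2462 mod 62 = 44, 2462 mod 84 = 26. ✓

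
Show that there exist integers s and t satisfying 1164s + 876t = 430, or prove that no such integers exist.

gcd(1164, 876) = 12, so every integer of the form 1164s + 876t is a multiple of 12.
But 430 = 12·35 + 10, so 12 ∤ 430.
Therefore 1164s + 876t = 430 has no solution in integers.

No, no such integers exist.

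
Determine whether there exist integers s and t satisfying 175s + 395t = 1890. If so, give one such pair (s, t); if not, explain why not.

s = 74, t = -28

gcd(175, 395) = 5, and 5 divides 1890, so integer solutions exist.
Dividing through by 5 reduces the equation to 35s + 79t = 378.
Dividing repeatedly: 79 = 2·35 + 9, 35 = 3·9 + 8, 9 = 1·8 + 1, 8 = 8·1 + 0.
Unwinding: 1 = 9 − 1·8 = 9 − (35 − 3·9) = −35 + 4·9 = −35 + 4·(79 − 2·35) = 4·79 − 9·35, i.e. 35·(-9) + 79·4 = 1.
Times 378: 35·(-3402) + 79·1512 = 378, so (-3402, 1512) solves it.
Adding 44·79 to s and subtracting 44·35 from t gives the tidier solution (74, -28).
Indeed 175·74 + 395·(-28) = 12950 − 11060 = 1890.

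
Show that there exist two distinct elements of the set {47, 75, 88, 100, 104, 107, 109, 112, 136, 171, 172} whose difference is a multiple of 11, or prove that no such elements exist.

No, no such pair exists.

Reduce each element modulo 11: 47↦3, 75↦9, 88↦0, 100↦1, 104↦5, 107↦8, 109↦10, 112↦2, 136↦4, 171↦6, 172↦7.
These 11 residues are pairwise different, hence no difference of two elements is divisible by 11.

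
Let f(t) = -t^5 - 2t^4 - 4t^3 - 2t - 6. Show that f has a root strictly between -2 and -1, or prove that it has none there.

f(-2) = 30 and f(-1) = -1, which have opposite signs.
f is continuous everywhere (it is a polynomial), in particular on [-2, -1].
By the Intermediate Value Theorem, f takes the value 0 somewhere in the open interval.

Yes, f has a root in the interval.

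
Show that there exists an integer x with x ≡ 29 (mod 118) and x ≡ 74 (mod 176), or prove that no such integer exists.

Both moduli are multiples of 2 = gcd(118, 176), so any solution would satisfy x ≡ 29 and x ≡ 74 modulo 2 simultaneously.
However 29 ≡ 1 and 74 ≡ 0 (mod 2), and 1 ≠ 0.
So no integer satisfies both congruences.

No such integer exists.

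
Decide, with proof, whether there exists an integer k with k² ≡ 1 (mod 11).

k = 10

Take k = 10. Then 10² = 100 = 9·11 + 1, so 10² ≡ 1 (mod 11).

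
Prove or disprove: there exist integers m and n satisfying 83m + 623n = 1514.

Since gcd(83, 623) = 1, every integer is an integer combination of 83 and 623.
Run the Euclidean algorithm on 623 and 83: 623 = 7·83 + 42, 83 = 1·42 + 41, 42 = 1·41 + 1, 41 = 41·1 + 0.
Unwinding: 1 = 42 − 1·41 = 42 − (83 − 1·42) = −83 + 2·42 = −83 + 2·(623 − 7·83) = 2·623 − 15·83, i.e. 83·(-15) + 623·2 = 1.
Times 1514: 83·(-22710) + 623·3028 = 1514, so (-22710, 3028) solves it.
The general solution is m = -22710 + 623k, n = 3028 − 83k; taking k = 37 gives the smaller pair m = 341, n = -43.
Indeed 83·341 + 623·(-43) = 28303 − 26789 = 1514.

m = 341, n = -43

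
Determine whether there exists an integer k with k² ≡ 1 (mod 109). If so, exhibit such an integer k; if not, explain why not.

Take k = 108. Then 108² = 11664 = 107·109 + 1, so 108² ≡ 1 (mod 109).

k = 108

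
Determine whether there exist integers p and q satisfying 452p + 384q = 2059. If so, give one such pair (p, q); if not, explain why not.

gcd(452, 384) = 4, so every integer of the form 452p + 384q is a multiple of 4.
However 2059 leaves remainder 3 on division by 4.
Hence no integers p, q satisfy the equation.

There are no such integers.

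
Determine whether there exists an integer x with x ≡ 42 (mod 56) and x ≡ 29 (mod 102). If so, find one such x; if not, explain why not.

Reduce both congruences modulo 2, which divides 56 and 102: they say x ≡ 42 (mod 2) and x ≡ 29 (mod 2).
These are incompatible: 42 − 29 = 13 is not divisible by 2.
Hence the system has no solution.

There is no such integer.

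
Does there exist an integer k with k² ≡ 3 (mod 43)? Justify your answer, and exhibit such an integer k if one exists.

No, no such integer exists.

Apply Euler's criterion with the prime 43: 3 is a quadratic residue iff 3^21 ≡ 1 (mod 43), and a non-residue iff it is ≡ −1.
Repeated squaring mod 43: 3^2 = 9 ≡ 9; 3^4 ≡ 9² = 81 ≡ 38; 3^8 ≡ 38² = 1444 ≡ 25; 3^16 ≡ 25² = 625 ≡ 23.
Since 21 = 16 + 4 + 1, 3^21 ≡ 23 · 38 · 3; multiplying out mod 43: 23·38 = 874 ≡ 14, then 14·3 = 42 ≡ 42. Thus 3^21 ≡ 42 ≡ −1 (mod 43).
By Euler's criterion 3 is a quadratic non-residue mod 43: no k satisfies k² ≡ 3 (mod 43).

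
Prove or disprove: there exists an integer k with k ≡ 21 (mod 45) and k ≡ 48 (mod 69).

k = 876

The moduli are not coprime: gcd(45, 69) = 3. Compatibility requires 3 ∣ (48 − 21) = 27, which holds, so solutions exist.
Write k = 21 + 45t. Then 45t ≡ 48 − 21 ≡ 27 (mod 69); dividing through by 3 gives 15t ≡ 9 (mod 23).
Note 15·20 = 300 ≡ 1 (mod 23) (as 300 − 1 = 13·23), so 15⁻¹ ≡ 20.
Multiplying by 20: t ≡ 20·9 = 180 ≡ 19 (mod 23).
Then k = 21 + 45·19 = 876.
Indeed 876 ≡ 21 (mod 45) and 876 ≡ 48 (mod 69).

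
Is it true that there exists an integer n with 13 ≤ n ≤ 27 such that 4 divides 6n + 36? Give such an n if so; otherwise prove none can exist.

At n = 13 the value 114 is not a multiple of 4. At n = 14 we get 6·14 + 36 = 120, and 120 = 4·30.

n = 14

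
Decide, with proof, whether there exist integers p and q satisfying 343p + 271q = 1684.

Since gcd(343, 271) = 1, every integer is an integer combination of 343 and 271.
Run the Euclidean algorithm on 343 and 271: 343 = 1·271 + 72, 271 = 3·72 + 55, 72 = 1·55 + 17, 55 = 3·17 + 4, 17 = 4·4 + 1, 4 = 4·1 + 0.
Back-substituting, 1 = 17 − 4·4 = 17 − 4·(55 − 3·17) = −4·55 + 13·17 = −4·55 + 13·(72 − 1·55) = 13·72 − 17·55 = 13·72 − 17·(271 − 3·72) = −17·271 + 64·72 = −17·271 + 64·(343 − 1·271) = 64·343 − 81·271; that is, 343·64 + 271·(-81) = 1.
Scaling by 1684 gives the particular solution (p, q) = (107776, -136404).
Subtracting 397·271 from p and adding 397·343 to q gives the tidier solution (189, -233).
Check: 343·189 + 271·(-233) = 64827 − 63143 = 1684. ✓

p = 189, q = -233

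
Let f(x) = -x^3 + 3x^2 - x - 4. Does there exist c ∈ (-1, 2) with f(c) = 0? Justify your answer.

f(-1) = 1 and f(2) = -2, which have opposite signs.
As a polynomial, f is continuous on every closed interval.
The Intermediate Value Theorem then guarantees some c ∈ (-1, 2) with f(c) = 0.

Such a root exists.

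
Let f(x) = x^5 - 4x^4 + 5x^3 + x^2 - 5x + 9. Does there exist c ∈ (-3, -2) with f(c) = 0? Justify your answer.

The endpoint values f(-3) = -669 and f(-2) = -113 are both negative. Claim: f(x) < 0 for every x in (-3, -2).
Substitute x = -2 − u, where 0 < u < 1 on the interval. Expanding, f(-2 − u) = -u^5 - 14u^4 - 77u^3 - 205u^2 - 259u - 113.
The nonzero coefficients here are all negative, so for u > 0 every term is negative (or zero), and the constant term -113 is strictly negative.
So f is strictly negative on (-3, -2); no root exists in the interval.

f has no root in that interval.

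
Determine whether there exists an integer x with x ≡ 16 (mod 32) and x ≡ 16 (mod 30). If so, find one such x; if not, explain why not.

Here gcd(32, 30) = 2, and both 16 and 16 leave remainder 0 mod 2, so the system is consistent.
The smallest candidate x = 16 works directly: 16 ≡ 16 (mod 30).
Verify: 16 = 0·32 + 16 and 16 = 0·30 + 16. ✓

x = 16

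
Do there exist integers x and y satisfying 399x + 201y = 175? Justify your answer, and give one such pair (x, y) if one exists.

Both 399 and 201 are divisible by gcd(399, 201) = 3, hence so is any combination 399x + 201y.
But 175 is not a multiple of 3 (it leaves remainder 1).
Therefore 399x + 201y = 175 has no solution in integers.

There are no such integers.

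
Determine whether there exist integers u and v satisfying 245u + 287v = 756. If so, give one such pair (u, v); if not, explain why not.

gcd(245, 287) = 7, and 7 divides 756, so integer solutions exist.
Dividing through by 7 reduces the equation to 35u + 41v = 108.
Dividing repeatedly: 41 = 1·35 + 6, 35 = 5·6 + 5, 6 = 1·5 + 1, 5 = 5·1 + 0.
Working back up the chain: 1 = 6 − 1·5 = 6 − (35 − 5·6) = −35 + 6·6 = −35 + 6·(41 − 1·35) = 6·41 − 7·35. So 35·(-7) + 41·6 = 1.
Scaling by 108 gives the particular solution (u, v) = (-756, 648).
Adding 19·41 to u and subtracting 19·35 from v gives the tidier solution (23, -17).
Check: 245·23 + 287·(-17) = 5635 − 4879 = 756. ✓

u = 23, v = -17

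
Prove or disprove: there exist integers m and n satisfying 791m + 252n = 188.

gcd(791, 252) = 7, so every integer of the form 791m + 252n is a multiple of 7.
However 188 leaves remainder 6 on division by 7.
So the equation is unsolvable over ℤ.

There are no such integers.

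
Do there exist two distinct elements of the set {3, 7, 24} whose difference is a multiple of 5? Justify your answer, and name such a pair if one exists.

Residues mod 5: 3↦3, 7↦2, 24↦4.
No residue repeats among the 3 elements, so no pair has difference ≡ 0 (mod 5).

No such pair exists.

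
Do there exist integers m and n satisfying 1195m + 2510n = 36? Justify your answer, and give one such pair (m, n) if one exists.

There are no such integers.

Both 1195 and 2510 are divisible by gcd(1195, 2510) = 5, hence so is any combination 1195m + 2510n.
But 36 = 5·7 + 1, so 5 ∤ 36.
Hence no integers m, n satisfy the equation.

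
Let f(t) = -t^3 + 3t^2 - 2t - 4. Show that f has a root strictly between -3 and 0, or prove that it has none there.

f(-3) = 56 and f(0) = -4, which have opposite signs.
f is continuous everywhere (it is a polynomial), in particular on [-3, 0].
By the Intermediate Value Theorem f must vanish at some point of (-3, 0).

Yes, f has a root in the interval.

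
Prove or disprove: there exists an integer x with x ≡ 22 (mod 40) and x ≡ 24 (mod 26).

Here gcd(40, 26) = 2, and both 22 and 24 leave remainder 0 mod 2, so the system is consistent.
List candidates x ≡ 22 (mod 40): 22, 62, 102. Modulo 26 these are 22, 10, 24; 102 gives 24 as required.
Check: 102 mod 40 = 22, 102 mod 26 = 24. ✓

x = 102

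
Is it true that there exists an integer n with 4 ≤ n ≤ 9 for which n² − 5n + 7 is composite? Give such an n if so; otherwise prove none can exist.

n = 7

At n = 7: 7² − 5·7 + 7 = 21 = 3·7, which is composite.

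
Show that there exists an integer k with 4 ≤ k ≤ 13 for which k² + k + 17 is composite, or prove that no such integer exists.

The values for k = 4, 5, …, 13 are 37, 47, 59, 73, 89, 107, 127, 149, 173, 199, and each of these is prime.
So no value in the range makes the expression composite.

No such integer k in that range exists.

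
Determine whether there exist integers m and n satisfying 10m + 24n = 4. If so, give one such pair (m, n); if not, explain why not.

Every value of 10m + 24n is a multiple of gcd(10, 24) = 2; since 2 ∣ 4, solutions exist.
Dividing through by 2 reduces the equation to 5m + 12n = 2.
Run the Euclidean algorithm on 12 and 5: 12 = 2·5 + 2, 5 = 2·2 + 1, 2 = 2·1 + 0.
Working back up the chain: 1 = 5 − 2·2 = 5 − 2·(12 − 2·5) = −2·12 + 5·5. So 5·5 + 12·(-2) = 1.
Times 2: 5·10 + 12·(-4) = 2, so (10, -4) solves it.
Indeed 10·10 + 24·(-4) = 100 − 96 = 4.

m = 10, n = -4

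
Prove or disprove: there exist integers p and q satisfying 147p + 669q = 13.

No, no such integers exist.

Any value of 147p + 669q is a multiple of gcd(147, 669) = 3.
But 13 is not a multiple of 3 (it leaves remainder 1).
So the equation is unsolvable over ℤ.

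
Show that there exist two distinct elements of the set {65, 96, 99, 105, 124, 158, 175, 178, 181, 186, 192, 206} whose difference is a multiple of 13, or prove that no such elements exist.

Residues mod 13: 65↦0, 96↦5, 99↦8, 105↦1, 124↦7, 158↦2, 175↦6, 178↦9, 181↦12, 186↦4, 192↦10, 206↦11.
All 12 residues are distinct, so no two elements differ by a multiple of 13.

There is no such pair.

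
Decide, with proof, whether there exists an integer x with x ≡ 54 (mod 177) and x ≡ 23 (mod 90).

Reduce both congruences modulo 3, which divides 177 and 90: they say x ≡ 54 (mod 3) and x ≡ 23 (mod 3).
However 54 ≡ 0 and 23 ≡ 2 (mod 3), and 0 ≠ 2.
So no integer satisfies both congruences.

There is no such integer.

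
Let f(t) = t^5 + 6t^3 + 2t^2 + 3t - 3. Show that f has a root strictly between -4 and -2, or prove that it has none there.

f(-4) = -1391 and f(-2) = -81, both negative, so a sign-change argument is unavailable; we show f keeps this sign on the whole interval.
Shift to the endpoint -2: with t = -2 − u (0 < u < 2), one computes f(-2 − u) = -u^5 - 10u^4 - 46u^3 - 114u^2 - 147u - 81.
The nonzero coefficients here are all negative, so for u > 0 every term is negative (or zero), and the constant term -81 is strictly negative.
So f is strictly negative on (-4, -2); no root exists in the interval.

No such root exists.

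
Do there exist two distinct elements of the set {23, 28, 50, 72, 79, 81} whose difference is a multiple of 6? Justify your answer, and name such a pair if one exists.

There is no such pair.

Reduce each element modulo 6: 23↦5, 28↦4, 50↦2, 72↦0, 79↦1, 81↦3.
All 6 residues are distinct, so no two elements differ by a multiple of 6.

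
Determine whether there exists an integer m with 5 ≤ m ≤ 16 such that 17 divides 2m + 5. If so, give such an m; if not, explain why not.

At m = 6 we get 2·6 + 5 = 17, and 17 = 17·1.

m = 6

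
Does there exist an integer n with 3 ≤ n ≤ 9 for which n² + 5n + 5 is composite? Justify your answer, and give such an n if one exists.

n = 5

At n = 5: 5² + 5·5 + 5 = 55 = 5·11, which is composite.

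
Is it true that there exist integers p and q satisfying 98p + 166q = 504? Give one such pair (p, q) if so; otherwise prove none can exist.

p = 17, q = -7

Since gcd(98, 166) = 2 and 504 = 2·252, Bézout's identity guarantees a solution.
Dividing through by 2 reduces the equation to 49p + 83q = 252.
Run the Euclidean algorithm on 83 and 49: 83 = 1·49 + 34, 49 = 1·34 + 15, 34 = 2·15 + 4, 15 = 3·4 + 3, 4 = 1·3 + 1, 3 = 3·1 + 0.
Back-substituting, 1 = 4 − 1·3 = 4 − (15 − 3·4) = −15 + 4·4 = −15 + 4·(34 − 2·15) = 4·34 − 9·15 = 4·34 − 9·(49 − 1·34) = −9·49 + 13·34 = −9·49 + 13·(83 − 1·49) = 13·83 − 22·49; that is, 49·(-22) + 83·13 = 1.
Scaling by 252 gives the particular solution (p, q) = (-5544, 3276).
Adding 67·83 to p and subtracting 67·49 from q gives the tidier solution (17, -7).
Indeed 98·17 + 166·(-7) = 1666 − 1162 = 504.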